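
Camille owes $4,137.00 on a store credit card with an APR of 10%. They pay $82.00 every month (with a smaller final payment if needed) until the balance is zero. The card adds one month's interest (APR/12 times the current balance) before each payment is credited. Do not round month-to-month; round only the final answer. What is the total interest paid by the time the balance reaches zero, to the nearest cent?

Monthly rate r = 10%/12 = 0.833333% = 0.00833333.
Payoff takes n = ⌈−ln(1 − rB₀/P)/ln(1+r)⌉ = ⌈65.728⌉ = 66 payments; the last is $59.76.
Total paid = 65·$82.00 + $59.76 = $5,389.76.
Total interest = total paid − principal = $5,389.76 − $4,137.00 = $1,252.76.

$1,252.76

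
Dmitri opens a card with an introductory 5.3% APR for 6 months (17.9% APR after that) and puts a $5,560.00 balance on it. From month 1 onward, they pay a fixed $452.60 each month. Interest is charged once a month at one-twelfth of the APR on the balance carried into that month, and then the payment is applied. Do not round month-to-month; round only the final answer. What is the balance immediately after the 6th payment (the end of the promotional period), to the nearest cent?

Promo months 1–6 at r₀ = 5.3%/12 = 0.00441667; months 7+ at r₁ = 17.9%/12 = 0.0149167.
After month 6: iterate B ← B·(1+r₀) − $452.60 for 6 months → $2,963.21.

$2,963.21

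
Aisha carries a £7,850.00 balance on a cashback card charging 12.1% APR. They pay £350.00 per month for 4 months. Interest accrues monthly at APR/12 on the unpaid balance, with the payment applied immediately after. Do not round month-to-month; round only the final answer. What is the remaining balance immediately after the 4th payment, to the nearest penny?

Monthly rate r = 12.1%/12 = 1.00833% = 0.0100833.
Each month: B ← B·(1+r) − £350.00.
Month 1: interest £79.15; balance after payment £7,579.15.
Month 2: interest £76.42; balance after payment £7,305.58.
Month 3: interest £73.66; balance after payment £7,029.24.
Month 4: interest £70.88; balance after payment £6,750.12.

£6,750.12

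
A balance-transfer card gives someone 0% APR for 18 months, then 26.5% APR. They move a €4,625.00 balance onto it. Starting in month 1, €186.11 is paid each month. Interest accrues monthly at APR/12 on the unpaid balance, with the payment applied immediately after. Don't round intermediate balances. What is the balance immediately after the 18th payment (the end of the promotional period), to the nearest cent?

Promo months 1–18 at r₀ = 0%/12 = 0; months 19+ at r₁ = 26.5%/12 = 0.0220833.
After month 18 (no interest yet): B = €4,625.00 − 18·€186.11 = €1,275.02.

€1,275.02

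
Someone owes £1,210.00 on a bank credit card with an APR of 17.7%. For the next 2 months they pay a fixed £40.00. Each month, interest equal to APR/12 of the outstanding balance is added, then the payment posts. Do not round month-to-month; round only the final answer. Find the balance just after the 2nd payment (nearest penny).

£1,165.37

Monthly rate r = 17.7%/12 = 1.475% = 0.01475.
Each month: B ← B·(1+r) − £40.00.
Month 1: interest £17.85; balance after payment £1,187.85.
Month 2: interest £17.52; balance after payment £1,165.37.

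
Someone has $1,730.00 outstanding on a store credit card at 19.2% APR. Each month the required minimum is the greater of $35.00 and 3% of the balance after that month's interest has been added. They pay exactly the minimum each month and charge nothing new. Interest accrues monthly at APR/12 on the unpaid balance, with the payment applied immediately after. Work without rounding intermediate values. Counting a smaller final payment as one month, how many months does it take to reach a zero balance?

Monthly rate r = 19.2%/12 = 1.6% = 0.016.
While 3% of the post-interest balance exceeds $35.00, each month B ← (B·(1+r))·(1 − 0.03), i.e. B shrinks by the factor (1+r)·0.97 = 0.98552.
This holds for months 1–29. Entering month 30 the balance is $1,133.30; 3% of the post-interest balance is now below $35.00, so the flat $35.00 minimum applies from here.
From month 30 a fixed $35.00 at rate r clears $1,133.30 in 46 more payments. Total: 29 + 46 = 75 months.

75 months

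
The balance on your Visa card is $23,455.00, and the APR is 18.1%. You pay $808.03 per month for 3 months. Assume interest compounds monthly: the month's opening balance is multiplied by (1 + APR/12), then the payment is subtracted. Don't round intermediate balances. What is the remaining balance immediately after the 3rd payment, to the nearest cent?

Monthly rate r = 18.1%/12 = 1.50833% = 0.0150833.
Each month: B ← B·(1+r) − $808.03.
Month 1: interest $353.78; balance after payment $23,000.75.
Month 2: interest $346.93; balance after payment $22,539.65.
Month 3: interest $339.97; balance after payment $22,071.59.

$22,071.59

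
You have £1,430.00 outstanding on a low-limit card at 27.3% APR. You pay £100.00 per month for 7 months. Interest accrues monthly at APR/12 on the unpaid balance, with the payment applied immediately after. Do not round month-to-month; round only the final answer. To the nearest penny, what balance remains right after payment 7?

£924.24

Monthly rate r = 27.3%/12 = 2.275% = 0.02275.
Each month: B ← B·(1+r) − £100.00.
Month 1: interest £32.53; balance after payment £1,362.53.
Month 2: interest £31.00; balance after payment £1,293.53.
Month 3: interest £29.43; balance after payment £1,222.96.
Month 4: interest £27.82; balance after payment £1,150.78.
Month 5: interest £26.18; balance after payment £1,076.96.
Month 6: interest £24.50; balance after payment £1,001.46.
Month 7: interest £22.78; balance after payment £924.24.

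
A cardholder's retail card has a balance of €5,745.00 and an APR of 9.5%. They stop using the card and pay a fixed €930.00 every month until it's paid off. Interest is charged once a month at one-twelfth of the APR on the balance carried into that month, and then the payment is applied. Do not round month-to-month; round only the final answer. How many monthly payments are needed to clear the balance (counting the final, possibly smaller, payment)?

7 payments

Monthly rate r = 9.5%/12 = 0.791667% = 0.00791667.
Recurrence: B ← B·(1+r) − €930.00.
Month 1: interest €45.48; balance after payment €4,860.48.
Month 2: interest €38.48; balance after payment €3,968.96.
Closed form: n = −ln(1 − rB₀/P)/ln(1+r) = −ln(0.9511)/ln(1.00792) ≈ 6.359, so the balance reaches zero during payment 7.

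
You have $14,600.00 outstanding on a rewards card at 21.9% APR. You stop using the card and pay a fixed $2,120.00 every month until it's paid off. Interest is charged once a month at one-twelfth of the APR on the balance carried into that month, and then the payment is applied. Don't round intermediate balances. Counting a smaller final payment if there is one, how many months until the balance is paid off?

Monthly rate r = 21.9%/12 = 1.825% = 0.01825.
Recurrence: B ← B·(1+r) − $2,120.00.
Month 1: interest $266.45; balance after payment $12,746.45.
Month 2: interest $232.62; balance after payment $10,859.07.
Closed form: n = −ln(1 − rB₀/P)/ln(1+r) = −ln(0.87432)/ln(1.01825) ≈ 7.427, so the balance reaches zero during payment 8.

8 payments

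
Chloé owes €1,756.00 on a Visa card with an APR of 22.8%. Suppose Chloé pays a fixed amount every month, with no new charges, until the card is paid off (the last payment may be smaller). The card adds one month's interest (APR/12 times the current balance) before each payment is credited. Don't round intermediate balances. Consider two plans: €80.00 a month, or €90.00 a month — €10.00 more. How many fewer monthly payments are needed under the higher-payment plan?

Monthly rate r = 22.8%/12 = 1.9% = 0.019.
At €80.00/mo: n = ⌈−ln(1 − rB₀/P)/ln(1+r)⌉ = 29 payments (last €53.91); total interest = total paid − €1,756.00 = €537.91.
At €90.00/mo: 25 payments (last €54.92); total interest €458.92.
Payments saved = 29 − 25 = 4.

4 fewer payments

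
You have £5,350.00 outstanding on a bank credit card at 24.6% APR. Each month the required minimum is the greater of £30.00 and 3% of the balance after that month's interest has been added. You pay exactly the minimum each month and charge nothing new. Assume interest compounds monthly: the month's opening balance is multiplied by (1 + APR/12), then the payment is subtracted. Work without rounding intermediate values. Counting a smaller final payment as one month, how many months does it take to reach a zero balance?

222 months

Monthly rate r = 24.6%/12 = 2.05% = 0.0205.
While 3% of the post-interest balance exceeds £30.00, each month B ← (B·(1+r))·(1 − 0.03), i.e. B shrinks by the factor (1+r)·0.97 = 0.98988.
This holds for months 1–167. Entering month 168 the balance is £979.50; 3% of the post-interest balance is now below £30.00, so the flat £30.00 minimum applies from here.
From month 168 a fixed £30.00 at rate r clears £979.50 in 55 more payments. Total: 167 + 55 = 222 months.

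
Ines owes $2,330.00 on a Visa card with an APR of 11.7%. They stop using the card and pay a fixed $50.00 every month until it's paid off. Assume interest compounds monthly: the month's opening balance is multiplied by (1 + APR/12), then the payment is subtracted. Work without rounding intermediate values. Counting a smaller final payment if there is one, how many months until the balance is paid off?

63 payments

Monthly rate r = 11.7%/12 = 0.975% = 0.00975.
Recurrence: B ← B·(1+r) − $50.00.
Month 1: interest $22.72; balance after payment $2,302.72.
Month 2: interest $22.45; balance after payment $2,275.17.
Closed form: n = −ln(1 − rB₀/P)/ln(1+r) = −ln(0.54565)/ln(1.00975) ≈ 62.433, so the balance reaches zero during payment 63.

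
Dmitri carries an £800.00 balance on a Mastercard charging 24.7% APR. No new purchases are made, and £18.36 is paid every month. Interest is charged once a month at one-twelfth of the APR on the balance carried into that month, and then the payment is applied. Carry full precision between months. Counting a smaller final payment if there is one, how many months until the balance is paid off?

Monthly rate r = 24.7%/12 = 2.05833% = 0.0205833.
Recurrence: B ← B·(1+r) − £18.36.
Month 1: interest £16.47; balance after payment £798.11.
Month 2: interest £16.43; balance after payment £796.17.
Closed form: n = −ln(1 − rB₀/P)/ln(1+r) = −ln(0.10312)/ln(1.02058) ≈ 111.505, so the balance reaches zero during payment 112.

112 months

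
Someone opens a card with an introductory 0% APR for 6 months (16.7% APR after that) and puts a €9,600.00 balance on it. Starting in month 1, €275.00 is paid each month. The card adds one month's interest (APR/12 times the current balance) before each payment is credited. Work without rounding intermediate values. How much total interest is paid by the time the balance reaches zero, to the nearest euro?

Promo months 1–6 at r₀ = 0%/12 = 0; months 7+ at r₁ = 16.7%/12 = 0.0139167.
After month 6 (no interest yet): B = €9,600.00 − 6·€275.00 = €7,950.00.
Then at r₁ with €275.00/mo: n₂ = −ln(1 − r₁·B/P)/ln(1+r₁) ≈ 37.24 → 38 more payments.
Total paid = 43·€275.00 + €66.61 = €11,891.61; interest = €11,891.61 − €9,600.00 = €2,291.61.

€2,292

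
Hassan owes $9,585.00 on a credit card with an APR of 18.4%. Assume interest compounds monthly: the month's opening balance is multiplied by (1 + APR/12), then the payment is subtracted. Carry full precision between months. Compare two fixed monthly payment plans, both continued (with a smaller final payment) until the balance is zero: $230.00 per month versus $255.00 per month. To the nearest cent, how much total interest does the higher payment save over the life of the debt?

Monthly rate r = 18.4%/12 = 1.53333% = 0.0153333.
At $230.00/mo: n = ⌈−ln(1 − rB₀/P)/ln(1+r)⌉ = 67 payments (last $220.11); total interest = total paid − $9,585.00 = $5,815.11.
At $255.00/mo: 57 payments (last $112.83); total interest $4,807.83.
Interest saved = $5,815.11 − $4,807.83 = $1,007.28.

$1,007.28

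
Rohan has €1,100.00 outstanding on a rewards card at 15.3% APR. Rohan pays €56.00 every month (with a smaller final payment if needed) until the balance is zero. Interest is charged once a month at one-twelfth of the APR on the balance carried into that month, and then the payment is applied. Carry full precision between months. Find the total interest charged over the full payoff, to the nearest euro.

€174

Monthly rate r = 15.3%/12 = 1.275% = 0.01275.
Payoff takes n = ⌈−ln(1 − rB₀/P)/ln(1+r)⌉ = ⌈22.754⌉ = 23 payments; the last is €42.28.
Total paid = 22·€56.00 + €42.28 = €1,274.28.
Total interest = total paid − principal = €1,274.28 − €1,100.00 = €174.28.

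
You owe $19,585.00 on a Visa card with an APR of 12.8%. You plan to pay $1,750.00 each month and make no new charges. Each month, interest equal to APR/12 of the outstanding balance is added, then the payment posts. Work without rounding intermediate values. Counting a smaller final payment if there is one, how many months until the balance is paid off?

12 months

Monthly rate r = 12.8%/12 = 1.06667% = 0.0106667.
Recurrence: B ← B·(1+r) − $1,750.00.
Month 1: interest $208.91; balance after payment $18,043.91.
Month 2: interest $192.47; balance after payment $16,486.38.
Closed form: n = −ln(1 − rB₀/P)/ln(1+r) = −ln(0.88062)/ln(1.01067) ≈ 11.981, so the balance reaches zero during payment 12.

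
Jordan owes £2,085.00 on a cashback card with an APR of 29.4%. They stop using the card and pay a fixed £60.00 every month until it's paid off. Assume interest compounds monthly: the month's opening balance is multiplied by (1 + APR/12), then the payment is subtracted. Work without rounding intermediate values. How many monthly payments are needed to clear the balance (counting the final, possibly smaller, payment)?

Monthly rate r = 29.4%/12 = 2.45% = 0.0245.
Recurrence: B ← B·(1+r) − £60.00.
Month 1: interest £51.08; balance after payment £2,076.08.
Month 2: interest £50.86; balance after payment £2,066.95.
Closed form: n = −ln(1 − rB₀/P)/ln(1+r) = −ln(0.14863)/ln(1.0245) ≈ 78.759, so the balance reaches zero during payment 79.

79 payments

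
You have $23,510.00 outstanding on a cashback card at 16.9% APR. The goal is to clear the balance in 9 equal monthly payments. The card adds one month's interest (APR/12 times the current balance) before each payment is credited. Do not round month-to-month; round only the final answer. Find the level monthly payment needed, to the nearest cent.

Monthly rate r = 16.9%/12 = 1.40833% = 0.0140833.
Level-payment amortization: P = B₀·r / (1 − (1+r)^(−n)) = 23510.00·0.0140833 / (1 − 1.01408^(−9)).
Denominator 1 − (1+r)^(−9) = 0.118266798.
P = 331.099 / 0.118266798 ≈ 2799.60.

$2,799.60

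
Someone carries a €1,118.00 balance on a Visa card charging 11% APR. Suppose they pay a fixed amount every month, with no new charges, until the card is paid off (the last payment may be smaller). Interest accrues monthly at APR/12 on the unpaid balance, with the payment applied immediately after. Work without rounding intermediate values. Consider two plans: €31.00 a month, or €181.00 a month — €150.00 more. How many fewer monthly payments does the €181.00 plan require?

Monthly rate r = 11%/12 = 0.916667% = 0.00916667.
At €31.00/mo: n = ⌈−ln(1 − rB₀/P)/ln(1+r)⌉ = 44 payments (last €30.54); total interest = total paid − €1,118.00 = €245.54.
At €181.00/mo: 7 payments (last €70.36); total interest €38.36.
Payments saved = 44 − 7 = 37.

37 fewer payments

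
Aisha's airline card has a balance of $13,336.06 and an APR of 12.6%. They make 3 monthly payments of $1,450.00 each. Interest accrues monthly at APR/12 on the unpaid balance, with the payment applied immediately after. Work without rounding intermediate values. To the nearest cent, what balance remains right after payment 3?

$9,364.74

Monthly rate r = 12.6%/12 = 1.05% = 0.0105.
Each month: B ← B·(1+r) − $1,450.00.
Month 1: interest $140.03; balance after payment $12,026.09.
Month 2: interest $126.27; balance after payment $10,702.36.
Month 3: interest $112.37; balance after payment $9,364.74.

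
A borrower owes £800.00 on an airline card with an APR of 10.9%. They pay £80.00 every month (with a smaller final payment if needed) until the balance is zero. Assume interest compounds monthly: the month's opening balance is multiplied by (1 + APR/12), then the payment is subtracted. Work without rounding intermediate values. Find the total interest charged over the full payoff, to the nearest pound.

Monthly rate r = 10.9%/12 = 0.908333% = 0.00908333.
Payoff takes n = ⌈−ln(1 − rB₀/P)/ln(1+r)⌉ = ⌈10.531⌉ = 11 payments; the last is £42.59.
Total paid = 10·£80.00 + £42.59 = £842.59.
Total interest = total paid − principal = £842.59 − £800.00 = £42.59.

£43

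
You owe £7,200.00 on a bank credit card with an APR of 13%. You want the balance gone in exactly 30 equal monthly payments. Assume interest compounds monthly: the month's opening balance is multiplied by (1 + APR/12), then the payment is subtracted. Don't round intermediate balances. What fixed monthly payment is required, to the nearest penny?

£282.40

Monthly rate r = 13%/12 = 1.08333% = 0.0108333.
Level-payment amortization: P = B₀·r / (1 − (1+r)^(−n)) = 7200.00·0.0108333 / (1 − 1.01083^(−30)).
Denominator 1 − (1+r)^(−30) = 0.276208705.
P = 78 / 0.276208705 ≈ 282.40.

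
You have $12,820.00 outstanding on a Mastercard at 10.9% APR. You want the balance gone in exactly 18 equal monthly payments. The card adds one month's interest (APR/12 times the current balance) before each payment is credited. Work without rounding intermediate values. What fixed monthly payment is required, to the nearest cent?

$775.25

Monthly rate r = 10.9%/12 = 0.908333% = 0.00908333.
Level-payment amortization: P = B₀·r / (1 − (1+r)^(−n)) = 12820.00·0.00908333 / (1 − 1.00908^(−18)).
Denominator 1 − (1+r)^(−18) = 0.150206503.
P = 116.448 / 0.150206503 ≈ 775.25.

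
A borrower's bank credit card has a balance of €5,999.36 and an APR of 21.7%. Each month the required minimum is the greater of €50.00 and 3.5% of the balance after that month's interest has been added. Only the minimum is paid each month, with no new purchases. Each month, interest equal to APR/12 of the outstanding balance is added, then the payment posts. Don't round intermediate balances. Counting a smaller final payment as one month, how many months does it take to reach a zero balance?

122 months

Monthly rate r = 21.7%/12 = 1.80833% = 0.0180833.
While 3.5% of the post-interest balance exceeds €50.00, each month B ← (B·(1+r))·(1 − 0.035), i.e. B shrinks by the factor (1+r)·0.965 = 0.98245.
This holds for months 1–83. Entering month 84 the balance is €1,380.03; 3.5% of the post-interest balance is now below €50.00, so the flat €50.00 minimum applies from here.
From month 84 a fixed €50.00 at rate r clears €1,380.03 in 39 more payments. Total: 83 + 39 = 122 months.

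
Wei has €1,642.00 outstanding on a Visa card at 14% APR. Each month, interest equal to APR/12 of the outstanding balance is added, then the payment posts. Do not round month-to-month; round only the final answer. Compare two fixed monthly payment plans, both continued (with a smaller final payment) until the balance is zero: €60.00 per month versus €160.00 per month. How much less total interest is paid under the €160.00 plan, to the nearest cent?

Monthly rate r = 14%/12 = 1.16667% = 0.0116667.
At €60.00/mo: n = ⌈−ln(1 − rB₀/P)/ln(1+r)⌉ = 34 payments (last €9.51); total interest = total paid − €1,642.00 = €347.51.
At €160.00/mo: 11 payments (last €159.11); total interest €117.11.
Interest saved = €347.51 − €117.11 = €230.40.

€230.40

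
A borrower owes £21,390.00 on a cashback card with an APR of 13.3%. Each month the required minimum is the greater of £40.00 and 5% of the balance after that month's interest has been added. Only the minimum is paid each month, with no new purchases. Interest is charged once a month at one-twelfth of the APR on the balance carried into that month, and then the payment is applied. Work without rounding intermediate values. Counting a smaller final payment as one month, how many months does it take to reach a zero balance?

Monthly rate r = 13.3%/12 = 1.10833% = 0.0110833.
While 5% of the post-interest balance exceeds £40.00, each month B ← (B·(1+r))·(1 − 0.05), i.e. B shrinks by the factor (1+r)·0.95 = 0.96053.
This holds for months 1–82. Entering month 83 the balance is £787.18; 5% of the post-interest balance is now below £40.00, so the flat £40.00 minimum applies from here.
From month 83 a fixed £40.00 at rate r clears £787.18 in 23 more payments. Total: 82 + 23 = 105 months.

105 months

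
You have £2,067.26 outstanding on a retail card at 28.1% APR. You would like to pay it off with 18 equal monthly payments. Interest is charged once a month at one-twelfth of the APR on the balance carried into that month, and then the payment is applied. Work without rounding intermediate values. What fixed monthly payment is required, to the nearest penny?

£142.07

Monthly rate r = 28.1%/12 = 2.34167% = 0.0234167.
Level-payment amortization: P = B₀·r / (1 − (1+r)^(−n)) = 2067.26·0.0234167 / (1 − 1.02342^(−18)).
Denominator 1 − (1+r)^(−18) = 0.340742219.
P = 48.4083 / 0.340742219 ≈ 142.07.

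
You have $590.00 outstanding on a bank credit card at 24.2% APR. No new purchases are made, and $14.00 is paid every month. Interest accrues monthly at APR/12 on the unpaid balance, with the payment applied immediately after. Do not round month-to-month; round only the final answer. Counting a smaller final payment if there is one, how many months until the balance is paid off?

95 months

Monthly rate r = 24.2%/12 = 2.01667% = 0.0201667.
Recurrence: B ← B·(1+r) − $14.00.
Month 1: interest $11.90; balance after payment $587.90.
Month 2: interest $11.86; balance after payment $585.75.
Closed form: n = −ln(1 − rB₀/P)/ln(1+r) = −ln(0.15012)/ln(1.02017) ≈ 94.978, so the balance reaches zero during payment 95.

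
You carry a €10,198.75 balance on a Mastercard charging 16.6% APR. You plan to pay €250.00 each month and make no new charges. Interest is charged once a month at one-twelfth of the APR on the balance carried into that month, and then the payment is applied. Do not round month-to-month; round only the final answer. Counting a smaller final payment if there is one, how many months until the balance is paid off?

Monthly rate r = 16.6%/12 = 1.38333% = 0.0138333.
Recurrence: B ← B·(1+r) − €250.00.
Month 1: interest €141.08; balance after payment €10,089.83.
Month 2: interest €139.58; balance after payment €9,979.41.
Closed form: n = −ln(1 − rB₀/P)/ln(1+r) = −ln(0.43567)/ln(1.01383) ≈ 60.478, so the balance reaches zero during payment 61.

61 months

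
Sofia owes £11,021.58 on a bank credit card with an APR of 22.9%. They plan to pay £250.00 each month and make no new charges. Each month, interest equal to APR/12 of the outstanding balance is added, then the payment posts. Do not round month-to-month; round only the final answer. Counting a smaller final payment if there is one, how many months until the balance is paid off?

98 payments

Monthly rate r = 22.9%/12 = 1.90833% = 0.0190833.
Recurrence: B ← B·(1+r) − £250.00.
Month 1: interest £210.33; balance after payment £10,981.91.
Month 2: interest £209.57; balance after payment £10,941.48.
Closed form: n = −ln(1 − rB₀/P)/ln(1+r) = −ln(0.15869)/ln(1.01908) ≈ 97.380, so the balance reaches zero during payment 98.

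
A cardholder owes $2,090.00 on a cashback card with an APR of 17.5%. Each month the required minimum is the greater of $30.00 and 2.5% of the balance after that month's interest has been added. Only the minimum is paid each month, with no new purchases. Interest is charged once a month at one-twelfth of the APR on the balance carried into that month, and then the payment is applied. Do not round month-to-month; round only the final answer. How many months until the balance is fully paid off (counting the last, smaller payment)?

112 months

Monthly rate r = 17.5%/12 = 1.45833% = 0.0145833.
While 2.5% of the post-interest balance exceeds $30.00, each month B ← (B·(1+r))·(1 − 0.025), i.e. B shrinks by the factor (1+r)·0.975 = 0.98922.
This holds for months 1–53. Entering month 54 the balance is $1,176.63; 2.5% of the post-interest balance is now below $30.00, so the flat $30.00 minimum applies from here.
From month 54 a fixed $30.00 at rate r clears $1,176.63 in 59 more payments. Total: 53 + 59 = 112 months.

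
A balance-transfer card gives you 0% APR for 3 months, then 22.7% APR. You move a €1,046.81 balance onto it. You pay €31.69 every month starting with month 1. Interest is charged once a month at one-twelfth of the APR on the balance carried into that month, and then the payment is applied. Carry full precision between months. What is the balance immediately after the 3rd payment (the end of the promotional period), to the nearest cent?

Promo months 1–3 at r₀ = 0%/12 = 0; months 4+ at r₁ = 22.7%/12 = 0.0189167.
After month 3 (no interest yet): B = €1,046.81 − 3·€31.69 = €951.74.

€951.74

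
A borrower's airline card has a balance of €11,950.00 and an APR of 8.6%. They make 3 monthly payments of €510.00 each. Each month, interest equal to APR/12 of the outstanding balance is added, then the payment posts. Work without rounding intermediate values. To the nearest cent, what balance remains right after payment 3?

Monthly rate r = 8.6%/12 = 0.716667% = 0.00716667.
Each month: B ← B·(1+r) − €510.00.
Month 1: interest €85.64; balance after payment €11,525.64.
Month 2: interest €82.60; balance after payment €11,098.24.
Month 3: interest €79.54; balance after payment €10,667.78.

€10,667.78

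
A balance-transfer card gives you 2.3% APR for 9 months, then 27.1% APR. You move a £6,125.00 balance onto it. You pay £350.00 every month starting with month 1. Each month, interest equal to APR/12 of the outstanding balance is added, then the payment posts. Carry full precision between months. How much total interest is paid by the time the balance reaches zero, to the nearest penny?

£469.22

Promo months 1–9 at r₀ = 2.3%/12 = 0.00191667; months 10+ at r₁ = 27.1%/12 = 0.0225833.
After month 9: iterate B ← B·(1+r₀) − £350.00 for 9 months → £3,057.21.
Then at r₁ with £350.00/mo: n₂ = −ln(1 − r₁·B/P)/ln(1+r₁) ≈ 9.84 → 10 more payments.
Total paid = 18·£350.00 + £294.22 = £6,594.22; interest = £6,594.22 − £6,125.00 = £469.22.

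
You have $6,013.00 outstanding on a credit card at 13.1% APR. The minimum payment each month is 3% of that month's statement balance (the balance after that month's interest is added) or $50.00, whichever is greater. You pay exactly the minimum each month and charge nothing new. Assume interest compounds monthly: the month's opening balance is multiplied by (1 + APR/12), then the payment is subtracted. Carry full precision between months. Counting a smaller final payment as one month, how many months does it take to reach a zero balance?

108 months

Monthly rate r = 13.1%/12 = 1.09167% = 0.0109167.
While 3% of the post-interest balance exceeds $50.00, each month B ← (B·(1+r))·(1 − 0.03), i.e. B shrinks by the factor (1+r)·0.97 = 0.98059.
This holds for months 1–67. Entering month 68 the balance is $1,617.06; 3% of the post-interest balance is now below $50.00, so the flat $50.00 minimum applies from here.
From month 68 a fixed $50.00 at rate r clears $1,617.06 in 41 more payments. Total: 67 + 41 = 108 months.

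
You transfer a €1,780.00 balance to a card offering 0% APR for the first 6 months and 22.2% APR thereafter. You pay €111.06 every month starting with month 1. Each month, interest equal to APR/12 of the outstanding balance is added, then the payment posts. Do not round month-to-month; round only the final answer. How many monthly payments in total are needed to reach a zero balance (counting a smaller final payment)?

Promo months 1–6 at r₀ = 0%/12 = 0; months 7+ at r₁ = 22.2%/12 = 0.0185.
After month 6 (no interest yet): B = €1,780.00 − 6·€111.06 = €1,113.64.
Then at r₁ with €111.06/mo: n₂ = −ln(1 − r₁·B/P)/ln(1+r₁) ≈ 11.19 → 12 more payments.

18 months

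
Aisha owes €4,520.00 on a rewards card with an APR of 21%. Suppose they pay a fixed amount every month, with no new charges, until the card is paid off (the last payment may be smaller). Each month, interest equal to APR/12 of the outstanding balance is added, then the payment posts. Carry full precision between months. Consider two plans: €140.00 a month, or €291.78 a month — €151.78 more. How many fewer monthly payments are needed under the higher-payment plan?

Monthly rate r = 21%/12 = 1.75% = 0.0175.
At €140.00/mo: n = ⌈−ln(1 − rB₀/P)/ln(1+r)⌉ = 48 payments (last €137.40); total interest = total paid − €4,520.00 = €2,197.40.
At €291.78/mo: 19 payments (last €66.64); total interest €798.68.
Payments saved = 48 − 19 = 29.

29 fewer payments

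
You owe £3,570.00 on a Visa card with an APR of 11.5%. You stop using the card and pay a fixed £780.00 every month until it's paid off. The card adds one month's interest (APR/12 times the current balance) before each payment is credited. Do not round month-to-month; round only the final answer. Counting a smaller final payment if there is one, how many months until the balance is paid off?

Monthly rate r = 11.5%/12 = 0.958333% = 0.00958333.
Recurrence: B ← B·(1+r) − £780.00.
Month 1: interest £34.21; balance after payment £2,824.21.
Month 2: interest £27.07; balance after payment £2,071.28.
Month 3: interest £19.85; balance after payment £1,311.13.
Month 4: interest £12.56; balance after payment £543.69.
Month 5: interest £5.21; balance after payment £0.00.

5 payments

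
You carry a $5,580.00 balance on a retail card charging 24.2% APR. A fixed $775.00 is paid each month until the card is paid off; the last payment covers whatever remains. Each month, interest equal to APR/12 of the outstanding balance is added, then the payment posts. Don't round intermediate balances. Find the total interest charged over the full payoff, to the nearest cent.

Monthly rate r = 24.2%/12 = 2.01667% = 0.0201667.
Payoff takes n = ⌈−ln(1 − rB₀/P)/ln(1+r)⌉ = ⌈7.858⌉ = 8 payments; the last is $665.69.
Total paid = 7·$775.00 + $665.69 = $6,090.69.
Total interest = total paid − principal = $6,090.69 − $5,580.00 = $510.69.

$510.69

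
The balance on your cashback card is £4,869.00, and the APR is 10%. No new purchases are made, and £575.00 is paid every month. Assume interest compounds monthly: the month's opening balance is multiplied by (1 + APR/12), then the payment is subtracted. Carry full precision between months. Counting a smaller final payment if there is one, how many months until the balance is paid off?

Monthly rate r = 10%/12 = 0.833333% = 0.00833333.
Recurrence: B ← B·(1+r) − £575.00.
Month 1: interest £40.58; balance after payment £4,334.57.
Month 2: interest £36.12; balance after payment £3,795.70.
Closed form: n = −ln(1 − rB₀/P)/ln(1+r) = −ln(0.92943)/ln(1.00833) ≈ 8.818, so the balance reaches zero during payment 9.

9 months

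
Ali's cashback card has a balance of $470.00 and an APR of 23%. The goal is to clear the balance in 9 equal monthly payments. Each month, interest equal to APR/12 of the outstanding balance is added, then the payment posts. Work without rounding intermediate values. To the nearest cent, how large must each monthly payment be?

$57.35

Monthly rate r = 23%/12 = 1.91667% = 0.0191667.
Level-payment amortization: P = B₀·r / (1 − (1+r)^(−n)) = 470.00·0.0191667 / (1 − 1.01917^(−9)).
Denominator 1 − (1+r)^(−9) = 0.157066913.
P = 9.00833 / 0.157066913 ≈ 57.35.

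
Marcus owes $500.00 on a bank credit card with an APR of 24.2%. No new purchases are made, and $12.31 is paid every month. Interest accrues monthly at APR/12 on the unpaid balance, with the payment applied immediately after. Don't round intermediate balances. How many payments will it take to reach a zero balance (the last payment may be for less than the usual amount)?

86 months

Monthly rate r = 24.2%/12 = 2.01667% = 0.0201667.
Recurrence: B ← B·(1+r) − $12.31.
Month 1: interest $10.08; balance after payment $497.77.
Month 2: interest $10.04; balance after payment $495.50.
Closed form: n = −ln(1 − rB₀/P)/ln(1+r) = −ln(0.18088)/ln(1.02017) ≈ 85.641, so the balance reaches zero during payment 86.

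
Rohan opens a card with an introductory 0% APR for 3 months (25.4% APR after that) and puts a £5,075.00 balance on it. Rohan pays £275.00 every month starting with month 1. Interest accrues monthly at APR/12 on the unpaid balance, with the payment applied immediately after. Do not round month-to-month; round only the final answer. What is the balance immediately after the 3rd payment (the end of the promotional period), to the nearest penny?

Promo months 1–3 at r₀ = 0%/12 = 0; months 4+ at r₁ = 25.4%/12 = 0.0211667.
After month 3 (no interest yet): B = £5,075.00 − 3·£275.00 = £4,250.00.

£4,250.00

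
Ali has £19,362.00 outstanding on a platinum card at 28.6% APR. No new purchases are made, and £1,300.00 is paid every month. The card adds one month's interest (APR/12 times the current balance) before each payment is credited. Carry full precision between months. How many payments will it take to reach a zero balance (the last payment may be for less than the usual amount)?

Monthly rate r = 28.6%/12 = 2.38333% = 0.0238333.
Recurrence: B ← B·(1+r) − £1,300.00.
Month 1: interest £461.46; balance after payment £18,523.46.
Month 2: interest £441.48; balance after payment £17,664.94.
Closed form: n = −ln(1 − rB₀/P)/ln(1+r) = −ln(0.64503)/ln(1.02383) ≈ 18.615, so the balance reaches zero during payment 19.

19 months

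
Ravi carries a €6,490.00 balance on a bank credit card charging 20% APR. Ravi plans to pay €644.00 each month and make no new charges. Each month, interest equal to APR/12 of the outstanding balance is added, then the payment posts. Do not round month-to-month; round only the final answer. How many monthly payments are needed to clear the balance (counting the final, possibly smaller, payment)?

12 months

Monthly rate r = 20%/12 = 1.66667% = 0.0166667.
Recurrence: B ← B·(1+r) − €644.00.
Month 1: interest €108.17; balance after payment €5,954.17.
Month 2: interest €99.24; balance after payment €5,409.40.
Closed form: n = −ln(1 − rB₀/P)/ln(1+r) = −ln(0.83204)/ln(1.01667) ≈ 11.124, so the balance reaches zero during payment 12.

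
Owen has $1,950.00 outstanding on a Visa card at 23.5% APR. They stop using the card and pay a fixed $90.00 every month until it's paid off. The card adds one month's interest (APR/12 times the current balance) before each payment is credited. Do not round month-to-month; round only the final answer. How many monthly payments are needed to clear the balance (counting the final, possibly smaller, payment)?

Monthly rate r = 23.5%/12 = 1.95833% = 0.0195833.
Recurrence: B ← B·(1+r) − $90.00.
Month 1: interest $38.19; balance after payment $1,898.19.
Month 2: interest $37.17; balance after payment $1,845.36.
Closed form: n = −ln(1 − rB₀/P)/ln(1+r) = −ln(0.57569)/ln(1.01958) ≈ 28.472, so the balance reaches zero during payment 29.

29 payments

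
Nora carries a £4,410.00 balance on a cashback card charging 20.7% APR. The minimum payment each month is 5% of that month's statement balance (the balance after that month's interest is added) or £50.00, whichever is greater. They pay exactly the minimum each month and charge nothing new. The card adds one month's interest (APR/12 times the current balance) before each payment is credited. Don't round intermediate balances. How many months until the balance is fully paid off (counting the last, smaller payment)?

Monthly rate r = 20.7%/12 = 1.725% = 0.01725.
While 5% of the post-interest balance exceeds £50.00, each month B ← (B·(1+r))·(1 − 0.05), i.e. B shrinks by the factor (1+r)·0.95 = 0.96639.
This holds for months 1–44. Entering month 45 the balance is £979.71; 5% of the post-interest balance is now below £50.00, so the flat £50.00 minimum applies from here.
From month 45 a fixed £50.00 at rate r clears £979.71 in 25 more payments. Total: 44 + 25 = 69 months.

69 months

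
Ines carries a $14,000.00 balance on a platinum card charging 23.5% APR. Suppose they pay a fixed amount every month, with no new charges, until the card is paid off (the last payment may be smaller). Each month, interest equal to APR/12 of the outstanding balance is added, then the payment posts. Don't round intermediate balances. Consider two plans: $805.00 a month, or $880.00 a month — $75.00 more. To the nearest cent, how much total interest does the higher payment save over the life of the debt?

$344.70

Monthly rate r = 23.5%/12 = 1.95833% = 0.0195833.
At $805.00/mo: n = ⌈−ln(1 − rB₀/P)/ln(1+r)⌉ = 22 payments (last $380.46); total interest = total paid − $14,000.00 = $3,285.46.
At $880.00/mo: 20 payments (last $220.76); total interest $2,940.76.
Interest saved = $3,285.46 − $2,940.76 = $344.70.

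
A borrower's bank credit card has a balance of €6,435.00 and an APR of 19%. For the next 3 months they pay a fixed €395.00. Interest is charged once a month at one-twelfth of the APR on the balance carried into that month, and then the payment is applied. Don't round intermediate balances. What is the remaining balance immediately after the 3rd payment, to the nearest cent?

€5,541.67

Monthly rate r = 19%/12 = 1.58333% = 0.0158333.
Each month: B ← B·(1+r) − €395.00.
Month 1: interest €101.89; balance after payment €6,141.89.
Month 2: interest €97.25; balance after payment €5,844.13.
Month 3: interest €92.53; balance after payment €5,541.67.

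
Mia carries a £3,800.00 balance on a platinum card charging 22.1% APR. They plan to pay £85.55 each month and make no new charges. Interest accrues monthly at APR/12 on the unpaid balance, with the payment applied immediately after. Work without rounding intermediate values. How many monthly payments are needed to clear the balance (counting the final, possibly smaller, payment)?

94 payments

Monthly rate r = 22.1%/12 = 1.84167% = 0.0184167.
Recurrence: B ← B·(1+r) − £85.55.
Month 1: interest £69.98; balance after payment £3,784.43.
Month 2: interest £69.70; balance after payment £3,768.58.
Closed form: n = −ln(1 − rB₀/P)/ln(1+r) = −ln(0.18196)/ln(1.01842) ≈ 93.373, so the balance reaches zero during payment 94.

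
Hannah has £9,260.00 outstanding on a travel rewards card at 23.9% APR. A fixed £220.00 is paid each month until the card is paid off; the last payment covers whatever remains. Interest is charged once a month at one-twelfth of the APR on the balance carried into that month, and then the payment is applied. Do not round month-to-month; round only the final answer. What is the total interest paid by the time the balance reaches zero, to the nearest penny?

Monthly rate r = 23.9%/12 = 1.99167% = 0.0199167.
Payoff takes n = ⌈−ln(1 − rB₀/P)/ln(1+r)⌉ = ⌈92.393⌉ = 93 payments; the last is £87.01.
Total paid = 92·£220.00 + £87.01 = £20,327.01.
Total interest = total paid − principal = £20,327.01 − £9,260.00 = £11,067.01.

£11,067.01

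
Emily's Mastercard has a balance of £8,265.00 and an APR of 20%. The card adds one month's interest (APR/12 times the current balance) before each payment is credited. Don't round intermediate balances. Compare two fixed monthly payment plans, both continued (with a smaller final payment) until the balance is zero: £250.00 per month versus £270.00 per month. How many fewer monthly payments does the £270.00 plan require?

5 fewer payments

Monthly rate r = 20%/12 = 1.66667% = 0.0166667.
At £250.00/mo: n = ⌈−ln(1 − rB₀/P)/ln(1+r)⌉ = 49 payments (last £111.31); total interest = total paid − £8,265.00 = £3,846.31.
At £270.00/mo: 44 payments (last £48.81); total interest £3,393.81.
Payments saved = 49 − 44 = 5.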